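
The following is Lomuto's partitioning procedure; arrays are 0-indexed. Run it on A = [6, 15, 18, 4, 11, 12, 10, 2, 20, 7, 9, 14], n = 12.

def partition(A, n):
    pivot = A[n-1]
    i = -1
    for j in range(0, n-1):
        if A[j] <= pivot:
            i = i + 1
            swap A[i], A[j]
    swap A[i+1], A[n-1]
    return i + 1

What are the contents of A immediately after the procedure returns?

[6, 4, 11, 12, 10, 2, 7, 9, 14, 18, 15, 20]

pivot = A[11] = 14; i = -1
j=0: A[0]=6 ≤ 14 → i=0, swap A[0],A[0] (no change) → [6, 15, 18, 4, 11, 12, 10, 2, 20, 7, 9, 14]
j=1: A[1]=15 > 14 → no swap
j=2: A[2]=18 > 14 → no swap
j=3: A[3]=4 ≤ 14 → i=1, swap A[1],A[3] → [6, 4, 18, 15, 11, 12, 10, 2, 20, 7, 9, 14]
j=4: A[4]=11 ≤ 14 → i=2, swap A[2],A[4] → [6, 4, 11, 15, 18, 12, 10, 2, 20, 7, 9, 14]
j=5: A[5]=12 ≤ 14 → i=3, swap A[3],A[5] → [6, 4, 11, 12, 18, 15, 10, 2, 20, 7, 9, 14]
j=6: A[6]=10 ≤ 14 → i=4, swap A[4],A[6] → [6, 4, 11, 12, 10, 15, 18, 2, 20, 7, 9, 14]
j=7: A[7]=2 ≤ 14 → i=5, swap A[5],A[7] → [6, 4, 11, 12, 10, 2, 18, 15, 20, 7, 9, 14]
j=8: A[8]=20 > 14 → no swap
j=9: A[9]=7 ≤ 14 → i=6, swap A[6],A[9] → [6, 4, 11, 12, 10, 2, 7, 15, 20, 18, 9, 14]
j=10: A[10]=9 ≤ 14 → i=7, swap A[7],A[10] → [6, 4, 11, 12, 10, 2, 7, 9, 20, 18, 15, 14]
final swap A[8],A[11] → [6, 4, 11, 12, 10, 2, 7, 9, 14, 18, 15, 20]; return 8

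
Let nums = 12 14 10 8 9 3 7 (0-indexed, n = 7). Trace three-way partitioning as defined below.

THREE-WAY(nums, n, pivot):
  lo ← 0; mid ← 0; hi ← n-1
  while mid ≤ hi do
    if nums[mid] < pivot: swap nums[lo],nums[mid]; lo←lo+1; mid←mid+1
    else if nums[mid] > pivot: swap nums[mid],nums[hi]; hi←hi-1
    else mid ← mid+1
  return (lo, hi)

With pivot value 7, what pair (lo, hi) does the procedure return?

lo=0 mid=0 hi=6
12>7: swap(0,6), hi=5 ⇒ 7 14 10 8 9 3 12
7=7: mid=1
14>7: swap(1,5), hi=4 ⇒ 7 3 10 8 9 14 12
3<7: swap(0,1), lo=1 mid=2 ⇒ 3 7 10 8 9 14 12
10>7: swap(2,4), hi=3 ⇒ 3 7 9 8 10 14 12
9>7: swap(2,3), hi=2 ⇒ 3 7 8 9 10 14 12
8>7: swap(2,2), hi=1 ⇒ 3 7 8 9 10 14 12
done. lo=1 hi=1; nums=3 7 8 9 10 14 12

(1, 1)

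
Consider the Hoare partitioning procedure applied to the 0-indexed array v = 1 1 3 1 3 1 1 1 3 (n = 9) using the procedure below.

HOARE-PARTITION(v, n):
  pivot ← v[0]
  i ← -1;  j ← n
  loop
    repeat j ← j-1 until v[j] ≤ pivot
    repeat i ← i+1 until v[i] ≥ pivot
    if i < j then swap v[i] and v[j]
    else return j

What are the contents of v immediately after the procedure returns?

pivot=1
j stops at 7 (1), i stops at 0 (1); swap ⇒ 1 1 3 1 3 1 1 1 3
j stops at 6 (1), i stops at 1 (1); swap ⇒ 1 1 3 1 3 1 1 1 3
j stops at 5 (1), i stops at 2 (3); swap ⇒ 1 1 1 1 3 3 1 1 3
j stops at 3, i stops at 3; i≥j ⇒ return 3. v=1 1 1 1 3 3 1 1 3

1 1 1 1 3 3 1 1 3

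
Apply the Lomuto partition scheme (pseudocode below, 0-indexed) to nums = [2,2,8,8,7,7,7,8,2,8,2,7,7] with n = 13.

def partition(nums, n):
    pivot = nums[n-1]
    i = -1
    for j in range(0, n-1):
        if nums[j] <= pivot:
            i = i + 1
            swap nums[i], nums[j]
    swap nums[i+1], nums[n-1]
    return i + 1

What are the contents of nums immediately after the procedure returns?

pivot = nums[12] = 7; i = -1
j=0: nums[0]=2 ≤ 7 → i=0, swap nums[0],nums[0] (no change) → [2,2,8,8,7,7,7,8,2,8,2,7,7]
j=1: nums[1]=2 ≤ 7 → i=1, swap nums[1],nums[1] (no change) → [2,2,8,8,7,7,7,8,2,8,2,7,7]
j=2: nums[2]=8 > 7 → no swap
j=3: nums[3]=8 > 7 → no swap
j=4: nums[4]=7 ≤ 7 → i=2, swap nums[2],nums[4] → [2,2,7,8,8,7,7,8,2,8,2,7,7]
j=5: nums[5]=7 ≤ 7 → i=3, swap nums[3],nums[5] → [2,2,7,7,8,8,7,8,2,8,2,7,7]
j=6: nums[6]=7 ≤ 7 → i=4, swap nums[4],nums[6] → [2,2,7,7,7,8,8,8,2,8,2,7,7]
j=7: nums[7]=8 > 7 → no swap
j=8: nums[8]=2 ≤ 7 → i=5, swap nums[5],nums[8] → [2,2,7,7,7,2,8,8,8,8,2,7,7]
j=9: nums[9]=8 > 7 → no swap
j=10: nums[10]=2 ≤ 7 → i=6, swap nums[6],nums[10] → [2,2,7,7,7,2,2,8,8,8,8,7,7]
j=11: nums[11]=7 ≤ 7 → i=7, swap nums[7],nums[11] → [2,2,7,7,7,2,2,7,8,8,8,8,7]
final swap nums[8],nums[12] → [2,2,7,7,7,2,2,7,7,8,8,8,8]; return 8

[2,2,7,7,7,2,2,7,7,8,8,8,8]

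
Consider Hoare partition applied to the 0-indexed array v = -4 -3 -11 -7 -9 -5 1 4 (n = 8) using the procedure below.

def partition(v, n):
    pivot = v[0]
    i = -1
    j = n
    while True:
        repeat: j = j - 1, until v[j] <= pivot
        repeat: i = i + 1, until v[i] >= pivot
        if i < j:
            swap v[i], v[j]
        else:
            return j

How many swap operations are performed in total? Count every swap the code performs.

2

pivot = v[0] = -4; i = -1, j = 8
j→5 (v[5]=-5≤-4), i→0 (v[0]=-4≥-4); i<j, swap → -5 -3 -11 -7 -9 -4 1 4
j→4 (v[4]=-9≤-4), i→1 (v[1]=-3≥-4); i<j, swap → -5 -9 -11 -7 -3 -4 1 4
j→3, i→4; i≥j, return j=3. v = -5 -9 -11 -7 -3 -4 1 4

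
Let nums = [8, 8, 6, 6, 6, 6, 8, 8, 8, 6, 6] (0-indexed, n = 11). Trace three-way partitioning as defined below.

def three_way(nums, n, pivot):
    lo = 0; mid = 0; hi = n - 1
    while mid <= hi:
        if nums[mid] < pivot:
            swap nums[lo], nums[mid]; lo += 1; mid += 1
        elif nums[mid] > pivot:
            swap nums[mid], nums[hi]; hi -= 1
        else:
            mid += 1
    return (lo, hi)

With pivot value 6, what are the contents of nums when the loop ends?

pivot = 6; lo=0, mid=0, hi=10
nums[mid]=8>6: swap nums[0],nums[10]; hi=9 → [6, 8, 6, 6, 6, 6, 8, 8, 8, 6, 8]
nums[mid]=6=6: mid=1
nums[mid]=8>6: swap nums[1],nums[9]; hi=8 → [6, 6, 6, 6, 6, 6, 8, 8, 8, 8, 8]
nums[mid]=6=6: mid=2
nums[mid]=6=6: mid=3
nums[mid]=6=6: mid=4
nums[mid]=6=6: mid=5
nums[mid]=6=6: mid=6
nums[mid]=8>6: swap nums[6],nums[8]; hi=7 → [6, 6, 6, 6, 6, 6, 8, 8, 8, 8, 8]
nums[mid]=8>6: swap nums[6],nums[7]; hi=6 → [6, 6, 6, 6, 6, 6, 8, 8, 8, 8, 8]
nums[mid]=8>6: swap nums[6],nums[6]; hi=5 → [6, 6, 6, 6, 6, 6, 8, 8, 8, 8, 8]
end: lo=0, hi=5; nums = [6, 6, 6, 6, 6, 6, 8, 8, 8, 8, 8]

[6, 6, 6, 6, 6, 6, 8, 8, 8, 8, 8]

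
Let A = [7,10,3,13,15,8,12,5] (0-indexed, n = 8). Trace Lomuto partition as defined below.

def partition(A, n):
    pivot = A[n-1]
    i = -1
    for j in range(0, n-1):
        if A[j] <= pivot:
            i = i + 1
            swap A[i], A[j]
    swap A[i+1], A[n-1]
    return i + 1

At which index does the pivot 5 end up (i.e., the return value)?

1

pivot=5, i=-1
j=0: 7>5, skip
j=1: 10>5, skip
j=2: 3≤5, i=0, swap(0,2) ⇒ [3,10,7,13,15,8,12,5]
j=3: 13>5, skip
j=4: 15>5, skip
j=5: 8>5, skip
j=6: 12>5, skip
swap(1,7) ⇒ [3,5,7,13,15,8,12,10]; return 1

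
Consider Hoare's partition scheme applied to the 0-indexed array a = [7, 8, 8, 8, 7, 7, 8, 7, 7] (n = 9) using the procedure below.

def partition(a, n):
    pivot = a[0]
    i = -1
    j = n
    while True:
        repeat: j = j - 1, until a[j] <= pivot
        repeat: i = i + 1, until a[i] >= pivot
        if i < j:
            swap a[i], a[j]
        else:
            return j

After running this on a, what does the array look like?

[7, 7, 7, 7, 8, 8, 8, 8, 7]

pivot = a[0] = 7; i = -1, j = 9
j→8 (a[8]=7≤7), i→0 (a[0]=7≥7); i<j, swap → [7, 8, 8, 8, 7, 7, 8, 7, 7]
j→7 (a[7]=7≤7), i→1 (a[1]=8≥7); i<j, swap → [7, 7, 8, 8, 7, 7, 8, 8, 7]
j→5 (a[5]=7≤7), i→2 (a[2]=8≥7); i<j, swap → [7, 7, 7, 8, 7, 8, 8, 8, 7]
j→4 (a[4]=7≤7), i→3 (a[3]=8≥7); i<j, swap → [7, 7, 7, 7, 8, 8, 8, 8, 7]
j→3, i→4; i≥j, return j=3. a = [7, 7, 7, 7, 8, 8, 8, 8, 7]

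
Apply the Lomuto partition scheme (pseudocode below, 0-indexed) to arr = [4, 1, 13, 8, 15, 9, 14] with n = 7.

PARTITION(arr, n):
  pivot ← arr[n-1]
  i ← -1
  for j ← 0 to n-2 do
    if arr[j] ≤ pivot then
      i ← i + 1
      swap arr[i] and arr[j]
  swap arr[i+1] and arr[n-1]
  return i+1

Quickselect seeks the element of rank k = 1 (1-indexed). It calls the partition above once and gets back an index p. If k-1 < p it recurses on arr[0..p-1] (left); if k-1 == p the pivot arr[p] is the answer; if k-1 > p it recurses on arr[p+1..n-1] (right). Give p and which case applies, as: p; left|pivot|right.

pivot = arr[6] = 14; i = -1
j=0: arr[0]=4 ≤ 14 → i=0, swap arr[0],arr[0] (no change) → [4, 1, 13, 8, 15, 9, 14]
j=1: arr[1]=1 ≤ 14 → i=1, swap arr[1],arr[1] (no change) → [4, 1, 13, 8, 15, 9, 14]
j=2: arr[2]=13 ≤ 14 → i=2, swap arr[2],arr[2] (no change) → [4, 1, 13, 8, 15, 9, 14]
j=3: arr[3]=8 ≤ 14 → i=3, swap arr[3],arr[3] (no change) → [4, 1, 13, 8, 15, 9, 14]
j=4: arr[4]=15 > 14 → no swap
j=5: arr[5]=9 ≤ 14 → i=4, swap arr[4],arr[5] → [4, 1, 13, 8, 9, 15, 14]
final swap arr[5],arr[6] → [4, 1, 13, 8, 9, 14, 15]; return 5
p = 5; k-1 = 0 < 5 ⇒ left

5; left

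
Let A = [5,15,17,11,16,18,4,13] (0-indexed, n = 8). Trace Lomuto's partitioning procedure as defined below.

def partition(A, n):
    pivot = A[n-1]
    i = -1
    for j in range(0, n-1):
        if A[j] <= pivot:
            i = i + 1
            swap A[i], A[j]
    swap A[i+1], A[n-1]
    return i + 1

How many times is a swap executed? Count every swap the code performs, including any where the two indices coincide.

4

pivot=13, i=-1
j=0: 5≤13, i=0, swap(0,0) ⇒ [5,15,17,11,16,18,4,13]
j=1: 15>13, skip
j=2: 17>13, skip
j=3: 11≤13, i=1, swap(1,3) ⇒ [5,11,17,15,16,18,4,13]
j=4: 16>13, skip
j=5: 18>13, skip
j=6: 4≤13, i=2, swap(2,6) ⇒ [5,11,4,15,16,18,17,13]
swap(3,7) ⇒ [5,11,4,13,16,18,17,15]; return 3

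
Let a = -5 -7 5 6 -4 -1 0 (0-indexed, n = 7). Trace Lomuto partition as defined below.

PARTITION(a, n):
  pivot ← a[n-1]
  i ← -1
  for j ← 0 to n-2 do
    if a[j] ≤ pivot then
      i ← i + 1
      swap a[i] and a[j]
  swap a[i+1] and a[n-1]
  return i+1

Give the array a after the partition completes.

-5 -7 -4 -1 0 6 5

pivot=0, i=-1
j=0: -5≤0, i=0, swap(0,0) ⇒ -5 -7 5 6 -4 -1 0
j=1: -7≤0, i=1, swap(1,1) ⇒ -5 -7 5 6 -4 -1 0
j=2: 5>0, skip
j=3: 6>0, skip
j=4: -4≤0, i=2, swap(2,4) ⇒ -5 -7 -4 6 5 -1 0
j=5: -1≤0, i=3, swap(3,5) ⇒ -5 -7 -4 -1 5 6 0
swap(4,6) ⇒ -5 -7 -4 -1 0 6 5; return 4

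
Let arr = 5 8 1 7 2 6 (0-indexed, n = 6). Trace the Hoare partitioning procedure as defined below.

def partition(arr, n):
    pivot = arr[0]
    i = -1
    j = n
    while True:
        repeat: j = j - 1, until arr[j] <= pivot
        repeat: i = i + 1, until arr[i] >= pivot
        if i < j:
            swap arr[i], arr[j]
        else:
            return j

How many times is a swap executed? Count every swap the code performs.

2

pivot=5
j stops at 4 (2), i stops at 0 (5); swap ⇒ 2 8 1 7 5 6
j stops at 2 (1), i stops at 1 (8); swap ⇒ 2 1 8 7 5 6
j stops at 1, i stops at 2; i≥j ⇒ return 1. arr=2 1 8 7 5 6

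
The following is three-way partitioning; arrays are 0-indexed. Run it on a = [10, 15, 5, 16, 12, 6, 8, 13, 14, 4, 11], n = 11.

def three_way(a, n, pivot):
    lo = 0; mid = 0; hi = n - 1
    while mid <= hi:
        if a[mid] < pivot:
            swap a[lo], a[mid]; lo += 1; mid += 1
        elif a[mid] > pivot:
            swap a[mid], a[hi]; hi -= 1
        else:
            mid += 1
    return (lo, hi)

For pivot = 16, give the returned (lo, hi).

(10, 10)

pivot = 16; lo=0, mid=0, hi=10
a[mid]=10<16: swap a[0],a[0]; lo=1,mid=1 → [10, 15, 5, 16, 12, 6, 8, 13, 14, 4, 11]
a[mid]=15<16: swap a[1],a[1]; lo=2,mid=2 → [10, 15, 5, 16, 12, 6, 8, 13, 14, 4, 11]
a[mid]=5<16: swap a[2],a[2]; lo=3,mid=3 → [10, 15, 5, 16, 12, 6, 8, 13, 14, 4, 11]
a[mid]=16=16: mid=4
a[mid]=12<16: swap a[3],a[4]; lo=4,mid=5 → [10, 15, 5, 12, 16, 6, 8, 13, 14, 4, 11]
a[mid]=6<16: swap a[4],a[5]; lo=5,mid=6 → [10, 15, 5, 12, 6, 16, 8, 13, 14, 4, 11]
a[mid]=8<16: swap a[5],a[6]; lo=6,mid=7 → [10, 15, 5, 12, 6, 8, 16, 13, 14, 4, 11]
a[mid]=13<16: swap a[6],a[7]; lo=7,mid=8 → [10, 15, 5, 12, 6, 8, 13, 16, 14, 4, 11]
a[mid]=14<16: swap a[7],a[8]; lo=8,mid=9 → [10, 15, 5, 12, 6, 8, 13, 14, 16, 4, 11]
a[mid]=4<16: swap a[8],a[9]; lo=9,mid=10 → [10, 15, 5, 12, 6, 8, 13, 14, 4, 16, 11]
a[mid]=11<16: swap a[9],a[10]; lo=10,mid=11 → [10, 15, 5, 12, 6, 8, 13, 14, 4, 11, 16]
end: lo=10, hi=10; a = [10, 15, 5, 12, 6, 8, 13, 14, 4, 11, 16]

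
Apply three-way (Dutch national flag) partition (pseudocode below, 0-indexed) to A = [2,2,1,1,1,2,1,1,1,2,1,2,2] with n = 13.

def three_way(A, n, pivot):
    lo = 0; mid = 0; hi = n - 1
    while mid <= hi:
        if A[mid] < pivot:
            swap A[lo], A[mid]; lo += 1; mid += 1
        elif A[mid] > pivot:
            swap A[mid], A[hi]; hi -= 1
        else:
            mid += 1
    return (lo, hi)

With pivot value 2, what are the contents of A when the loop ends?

[1,1,1,1,1,1,1,2,2,2,2,2,2]

pivot = 2; lo=0, mid=0, hi=12
A[mid]=2=2: mid=1
A[mid]=2=2: mid=2
A[mid]=1<2: swap A[0],A[2]; lo=1,mid=3 → [1,2,2,1,1,2,1,1,1,2,1,2,2]
A[mid]=1<2: swap A[1],A[3]; lo=2,mid=4 → [1,1,2,2,1,2,1,1,1,2,1,2,2]
A[mid]=1<2: swap A[2],A[4]; lo=3,mid=5 → [1,1,1,2,2,2,1,1,1,2,1,2,2]
A[mid]=2=2: mid=6
A[mid]=1<2: swap A[3],A[6]; lo=4,mid=7 → [1,1,1,1,2,2,2,1,1,2,1,2,2]
A[mid]=1<2: swap A[4],A[7]; lo=5,mid=8 → [1,1,1,1,1,2,2,2,1,2,1,2,2]
A[mid]=1<2: swap A[5],A[8]; lo=6,mid=9 → [1,1,1,1,1,1,2,2,2,2,1,2,2]
A[mid]=2=2: mid=10
A[mid]=1<2: swap A[6],A[10]; lo=7,mid=11 → [1,1,1,1,1,1,1,2,2,2,2,2,2]
A[mid]=2=2: mid=12
A[mid]=2=2: mid=13
end: lo=7, hi=12; A = [1,1,1,1,1,1,1,2,2,2,2,2,2]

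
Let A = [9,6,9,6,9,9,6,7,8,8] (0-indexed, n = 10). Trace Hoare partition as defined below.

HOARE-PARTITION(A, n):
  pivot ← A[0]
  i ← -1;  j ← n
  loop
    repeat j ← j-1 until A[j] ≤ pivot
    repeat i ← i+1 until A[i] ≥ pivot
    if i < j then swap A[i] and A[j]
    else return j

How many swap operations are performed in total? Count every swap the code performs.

4

pivot=9
j stops at 9 (8), i stops at 0 (9); swap ⇒ [8,6,9,6,9,9,6,7,8,9]
j stops at 8 (8), i stops at 2 (9); swap ⇒ [8,6,8,6,9,9,6,7,9,9]
j stops at 7 (7), i stops at 4 (9); swap ⇒ [8,6,8,6,7,9,6,9,9,9]
j stops at 6 (6), i stops at 5 (9); swap ⇒ [8,6,8,6,7,6,9,9,9,9]
j stops at 5, i stops at 6; i≥j ⇒ return 5. A=[8,6,8,6,7,6,9,9,9,9]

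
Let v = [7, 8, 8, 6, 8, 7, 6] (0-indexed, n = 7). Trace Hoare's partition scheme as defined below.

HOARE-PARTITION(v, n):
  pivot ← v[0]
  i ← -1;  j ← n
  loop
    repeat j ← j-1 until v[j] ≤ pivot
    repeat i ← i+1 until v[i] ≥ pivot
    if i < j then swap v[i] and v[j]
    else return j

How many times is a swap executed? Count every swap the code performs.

3

pivot=7
j stops at 6 (6), i stops at 0 (7); swap ⇒ [6, 8, 8, 6, 8, 7, 7]
j stops at 5 (7), i stops at 1 (8); swap ⇒ [6, 7, 8, 6, 8, 8, 7]
j stops at 3 (6), i stops at 2 (8); swap ⇒ [6, 7, 6, 8, 8, 8, 7]
j stops at 2, i stops at 3; i≥j ⇒ return 2. v=[6, 7, 6, 8, 8, 8, 7]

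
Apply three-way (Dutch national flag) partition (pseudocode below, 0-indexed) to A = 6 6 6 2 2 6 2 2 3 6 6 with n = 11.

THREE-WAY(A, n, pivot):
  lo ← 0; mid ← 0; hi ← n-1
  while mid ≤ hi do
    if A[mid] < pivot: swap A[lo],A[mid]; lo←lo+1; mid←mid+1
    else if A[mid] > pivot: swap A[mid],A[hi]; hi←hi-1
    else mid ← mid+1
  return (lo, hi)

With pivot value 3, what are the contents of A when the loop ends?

pivot = 3; lo=0, mid=0, hi=10
A[mid]=6>3: swap A[0],A[10]; hi=9 → 6 6 6 2 2 6 2 2 3 6 6
A[mid]=6>3: swap A[0],A[9]; hi=8 → 6 6 6 2 2 6 2 2 3 6 6
A[mid]=6>3: swap A[0],A[8]; hi=7 → 3 6 6 2 2 6 2 2 6 6 6
A[mid]=3=3: mid=1
A[mid]=6>3: swap A[1],A[7]; hi=6 → 3 2 6 2 2 6 2 6 6 6 6
A[mid]=2<3: swap A[0],A[1]; lo=1,mid=2 → 2 3 6 2 2 6 2 6 6 6 6
A[mid]=6>3: swap A[2],A[6]; hi=5 → 2 3 2 2 2 6 6 6 6 6 6
A[mid]=2<3: swap A[1],A[2]; lo=2,mid=3 → 2 2 3 2 2 6 6 6 6 6 6
A[mid]=2<3: swap A[2],A[3]; lo=3,mid=4 → 2 2 2 3 2 6 6 6 6 6 6
A[mid]=2<3: swap A[3],A[4]; lo=4,mid=5 → 2 2 2 2 3 6 6 6 6 6 6
A[mid]=6>3: swap A[5],A[5]; hi=4 → 2 2 2 2 3 6 6 6 6 6 6
end: lo=4, hi=4; A = 2 2 2 2 3 6 6 6 6 6 6

2 2 2 2 3 6 6 6 6 6 6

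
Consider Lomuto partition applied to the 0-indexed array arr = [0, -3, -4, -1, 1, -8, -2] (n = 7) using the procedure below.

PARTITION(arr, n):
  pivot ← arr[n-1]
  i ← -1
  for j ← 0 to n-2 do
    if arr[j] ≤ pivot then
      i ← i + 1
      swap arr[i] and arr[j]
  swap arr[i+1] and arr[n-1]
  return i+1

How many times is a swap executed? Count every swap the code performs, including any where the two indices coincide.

4

pivot = arr[6] = -2; i = -1
j=0: arr[0]=0 > -2 → no swap
j=1: arr[1]=-3 ≤ -2 → i=0, swap arr[0],arr[1] → [-3, 0, -4, -1, 1, -8, -2]
j=2: arr[2]=-4 ≤ -2 → i=1, swap arr[1],arr[2] → [-3, -4, 0, -1, 1, -8, -2]
j=3: arr[3]=-1 > -2 → no swap
j=4: arr[4]=1 > -2 → no swap
j=5: arr[5]=-8 ≤ -2 → i=2, swap arr[2],arr[5] → [-3, -4, -8, -1, 1, 0, -2]
final swap arr[3],arr[6] → [-3, -4, -8, -2, 1, 0, -1]; return 3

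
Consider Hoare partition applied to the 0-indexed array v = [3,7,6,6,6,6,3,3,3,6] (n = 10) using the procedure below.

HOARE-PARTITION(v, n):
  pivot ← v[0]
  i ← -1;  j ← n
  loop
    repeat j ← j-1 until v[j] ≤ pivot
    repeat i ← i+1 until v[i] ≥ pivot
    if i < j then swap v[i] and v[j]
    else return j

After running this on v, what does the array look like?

[3,3,3,6,6,6,6,7,3,6]

pivot = v[0] = 3; i = -1, j = 10
j→8 (v[8]=3≤3), i→0 (v[0]=3≥3); i<j, swap → [3,7,6,6,6,6,3,3,3,6]
j→7 (v[7]=3≤3), i→1 (v[1]=7≥3); i<j, swap → [3,3,6,6,6,6,3,7,3,6]
j→6 (v[6]=3≤3), i→2 (v[2]=6≥3); i<j, swap → [3,3,3,6,6,6,6,7,3,6]
j→2, i→3; i≥j, return j=2. v = [3,3,3,6,6,6,6,7,3,6]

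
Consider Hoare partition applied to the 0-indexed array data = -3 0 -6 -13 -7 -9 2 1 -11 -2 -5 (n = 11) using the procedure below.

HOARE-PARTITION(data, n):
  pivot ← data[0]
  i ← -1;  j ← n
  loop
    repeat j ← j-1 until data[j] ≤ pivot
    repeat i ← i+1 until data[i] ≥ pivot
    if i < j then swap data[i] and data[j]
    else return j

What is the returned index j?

5

pivot = data[0] = -3; i = -1, j = 11
j→10 (data[10]=-5≤-3), i→0 (data[0]=-3≥-3); i<j, swap → -5 0 -6 -13 -7 -9 2 1 -11 -2 -3
j→8 (data[8]=-11≤-3), i→1 (data[1]=0≥-3); i<j, swap → -5 -11 -6 -13 -7 -9 2 1 0 -2 -3
j→5, i→6; i≥j, return j=5. data = -5 -11 -6 -13 -7 -9 2 1 0 -2 -3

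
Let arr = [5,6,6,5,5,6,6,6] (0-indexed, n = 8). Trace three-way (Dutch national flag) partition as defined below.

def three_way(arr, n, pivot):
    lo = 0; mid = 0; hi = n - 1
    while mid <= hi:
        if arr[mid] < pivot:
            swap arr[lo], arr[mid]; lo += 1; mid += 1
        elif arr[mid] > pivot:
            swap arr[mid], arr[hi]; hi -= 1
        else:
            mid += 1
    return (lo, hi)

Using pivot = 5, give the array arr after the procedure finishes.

[5,5,5,6,6,6,6,6]

pivot = 5; lo=0, mid=0, hi=7
arr[mid]=5=5: mid=1
arr[mid]=6>5: swap arr[1],arr[7]; hi=6 → [5,6,6,5,5,6,6,6]
arr[mid]=6>5: swap arr[1],arr[6]; hi=5 → [5,6,6,5,5,6,6,6]
arr[mid]=6>5: swap arr[1],arr[5]; hi=4 → [5,6,6,5,5,6,6,6]
arr[mid]=6>5: swap arr[1],arr[4]; hi=3 → [5,5,6,5,6,6,6,6]
arr[mid]=5=5: mid=2
arr[mid]=6>5: swap arr[2],arr[3]; hi=2 → [5,5,5,6,6,6,6,6]
arr[mid]=5=5: mid=3
end: lo=0, hi=2; arr = [5,5,5,6,6,6,6,6]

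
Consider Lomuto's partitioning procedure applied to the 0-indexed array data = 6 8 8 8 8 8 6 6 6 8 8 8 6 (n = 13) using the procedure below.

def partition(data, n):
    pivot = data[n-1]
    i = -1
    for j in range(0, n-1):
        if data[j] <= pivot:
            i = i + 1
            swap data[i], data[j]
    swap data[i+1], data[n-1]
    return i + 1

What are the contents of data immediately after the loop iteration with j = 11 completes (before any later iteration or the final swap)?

pivot = data[12] = 6; i = -1
j=0: data[0]=6 ≤ 6 → i=0, swap data[0],data[0] (no change) → 6 8 8 8 8 8 6 6 6 8 8 8 6
j=1: data[1]=8 > 6 → no swap
j=2: data[2]=8 > 6 → no swap
j=3: data[3]=8 > 6 → no swap
j=4: data[4]=8 > 6 → no swap
j=5: data[5]=8 > 6 → no swap
j=6: data[6]=6 ≤ 6 → i=1, swap data[1],data[6] → 6 6 8 8 8 8 8 6 6 8 8 8 6
j=7: data[7]=6 ≤ 6 → i=2, swap data[2],data[7] → 6 6 6 8 8 8 8 8 6 8 8 8 6
j=8: data[8]=6 ≤ 6 → i=3, swap data[3],data[8] → 6 6 6 6 8 8 8 8 8 8 8 8 6
j=9: data[9]=8 > 6 → no swap
j=10: data[10]=8 > 6 → no swap
j=11: data[11]=8 > 6 → no swap
(after j=11) data = 6 6 6 6 8 8 8 8 8 8 8 8 6

6 6 6 6 8 8 8 8 8 8 8 8 6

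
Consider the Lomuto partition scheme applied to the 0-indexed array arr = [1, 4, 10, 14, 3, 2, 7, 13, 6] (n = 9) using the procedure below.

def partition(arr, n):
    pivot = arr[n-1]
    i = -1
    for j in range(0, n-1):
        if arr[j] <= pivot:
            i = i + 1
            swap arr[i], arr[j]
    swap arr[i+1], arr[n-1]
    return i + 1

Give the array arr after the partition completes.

[1, 4, 3, 2, 6, 14, 7, 13, 10]

pivot = arr[8] = 6; i = -1
j=0: arr[0]=1 ≤ 6 → i=0, swap arr[0],arr[0] (no change) → [1, 4, 10, 14, 3, 2, 7, 13, 6]
j=1: arr[1]=4 ≤ 6 → i=1, swap arr[1],arr[1] (no change) → [1, 4, 10, 14, 3, 2, 7, 13, 6]
j=2: arr[2]=10 > 6 → no swap
j=3: arr[3]=14 > 6 → no swap
j=4: arr[4]=3 ≤ 6 → i=2, swap arr[2],arr[4] → [1, 4, 3, 14, 10, 2, 7, 13, 6]
j=5: arr[5]=2 ≤ 6 → i=3, swap arr[3],arr[5] → [1, 4, 3, 2, 10, 14, 7, 13, 6]
j=6: arr[6]=7 > 6 → no swap
j=7: arr[7]=13 > 6 → no swap
final swap arr[4],arr[8] → [1, 4, 3, 2, 6, 14, 7, 13, 10]; return 4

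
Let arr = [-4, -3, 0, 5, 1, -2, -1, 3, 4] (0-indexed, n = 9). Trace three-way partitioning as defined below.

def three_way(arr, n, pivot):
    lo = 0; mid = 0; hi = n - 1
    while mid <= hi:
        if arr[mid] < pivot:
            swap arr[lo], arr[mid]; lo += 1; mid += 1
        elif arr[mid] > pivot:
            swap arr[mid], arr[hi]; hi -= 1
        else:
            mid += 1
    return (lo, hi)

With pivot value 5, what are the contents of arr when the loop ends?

pivot = 5; lo=0, mid=0, hi=8
arr[mid]=-4<5: swap arr[0],arr[0]; lo=1,mid=1 → [-4, -3, 0, 5, 1, -2, -1, 3, 4]
arr[mid]=-3<5: swap arr[1],arr[1]; lo=2,mid=2 → [-4, -3, 0, 5, 1, -2, -1, 3, 4]
arr[mid]=0<5: swap arr[2],arr[2]; lo=3,mid=3 → [-4, -3, 0, 5, 1, -2, -1, 3, 4]
arr[mid]=5=5: mid=4
arr[mid]=1<5: swap arr[3],arr[4]; lo=4,mid=5 → [-4, -3, 0, 1, 5, -2, -1, 3, 4]
arr[mid]=-2<5: swap arr[4],arr[5]; lo=5,mid=6 → [-4, -3, 0, 1, -2, 5, -1, 3, 4]
arr[mid]=-1<5: swap arr[5],arr[6]; lo=6,mid=7 → [-4, -3, 0, 1, -2, -1, 5, 3, 4]
arr[mid]=3<5: swap arr[6],arr[7]; lo=7,mid=8 → [-4, -3, 0, 1, -2, -1, 3, 5, 4]
arr[mid]=4<5: swap arr[7],arr[8]; lo=8,mid=9 → [-4, -3, 0, 1, -2, -1, 3, 4, 5]
end: lo=8, hi=8; arr = [-4, -3, 0, 1, -2, -1, 3, 4, 5]

[-4, -3, 0, 1, -2, -1, 3, 4, 5]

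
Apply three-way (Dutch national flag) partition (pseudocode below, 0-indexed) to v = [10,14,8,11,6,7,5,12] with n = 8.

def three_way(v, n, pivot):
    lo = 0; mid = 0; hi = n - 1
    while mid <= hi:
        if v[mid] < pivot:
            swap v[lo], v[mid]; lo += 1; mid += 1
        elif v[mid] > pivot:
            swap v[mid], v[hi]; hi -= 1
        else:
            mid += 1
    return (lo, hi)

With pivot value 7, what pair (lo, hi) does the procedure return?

lo=0 mid=0 hi=7
10>7: swap(0,7), hi=6 ⇒ [12,14,8,11,6,7,5,10]
12>7: swap(0,6), hi=5 ⇒ [5,14,8,11,6,7,12,10]
5<7: swap(0,0), lo=1 mid=1 ⇒ [5,14,8,11,6,7,12,10]
14>7: swap(1,5), hi=4 ⇒ [5,7,8,11,6,14,12,10]
7=7: mid=2
8>7: swap(2,4), hi=3 ⇒ [5,7,6,11,8,14,12,10]
6<7: swap(1,2), lo=2 mid=3 ⇒ [5,6,7,11,8,14,12,10]
11>7: swap(3,3), hi=2 ⇒ [5,6,7,11,8,14,12,10]
done. lo=2 hi=2; v=[5,6,7,11,8,14,12,10]

(2, 2)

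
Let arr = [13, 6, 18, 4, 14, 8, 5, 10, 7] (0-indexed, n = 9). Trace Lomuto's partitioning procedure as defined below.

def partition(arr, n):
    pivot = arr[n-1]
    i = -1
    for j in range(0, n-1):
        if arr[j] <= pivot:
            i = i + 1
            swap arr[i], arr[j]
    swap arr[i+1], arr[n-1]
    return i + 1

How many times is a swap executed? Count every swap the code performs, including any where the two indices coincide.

pivot = arr[8] = 7; i = -1
j=0: arr[0]=13 > 7 → no swap
j=1: arr[1]=6 ≤ 7 → i=0, swap arr[0],arr[1] → [6, 13, 18, 4, 14, 8, 5, 10, 7]
j=2: arr[2]=18 > 7 → no swap
j=3: arr[3]=4 ≤ 7 → i=1, swap arr[1],arr[3] → [6, 4, 18, 13, 14, 8, 5, 10, 7]
j=4: arr[4]=14 > 7 → no swap
j=5: arr[5]=8 > 7 → no swap
j=6: arr[6]=5 ≤ 7 → i=2, swap arr[2],arr[6] → [6, 4, 5, 13, 14, 8, 18, 10, 7]
j=7: arr[7]=10 > 7 → no swap
final swap arr[3],arr[8] → [6, 4, 5, 7, 14, 8, 18, 10, 13]; return 3

4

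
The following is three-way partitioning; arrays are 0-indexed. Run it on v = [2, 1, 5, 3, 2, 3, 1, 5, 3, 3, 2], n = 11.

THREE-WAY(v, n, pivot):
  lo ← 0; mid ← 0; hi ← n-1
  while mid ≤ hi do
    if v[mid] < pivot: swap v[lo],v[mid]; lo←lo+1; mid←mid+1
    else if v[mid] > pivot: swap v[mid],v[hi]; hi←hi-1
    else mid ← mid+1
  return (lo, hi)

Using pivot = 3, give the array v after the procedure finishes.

[2, 1, 2, 2, 1, 3, 3, 3, 3, 5, 5]

lo=0 mid=0 hi=10
2<3: swap(0,0), lo=1 mid=1 ⇒ [2, 1, 5, 3, 2, 3, 1, 5, 3, 3, 2]
1<3: swap(1,1), lo=2 mid=2 ⇒ [2, 1, 5, 3, 2, 3, 1, 5, 3, 3, 2]
5>3: swap(2,10), hi=9 ⇒ [2, 1, 2, 3, 2, 3, 1, 5, 3, 3, 5]
2<3: swap(2,2), lo=3 mid=3 ⇒ [2, 1, 2, 3, 2, 3, 1, 5, 3, 3, 5]
3=3: mid=4
2<3: swap(3,4), lo=4 mid=5 ⇒ [2, 1, 2, 2, 3, 3, 1, 5, 3, 3, 5]
3=3: mid=6
1<3: swap(4,6), lo=5 mid=7 ⇒ [2, 1, 2, 2, 1, 3, 3, 5, 3, 3, 5]
5>3: swap(7,9), hi=8 ⇒ [2, 1, 2, 2, 1, 3, 3, 3, 3, 5, 5]
3=3: mid=8
3=3: mid=9
done. lo=5 hi=8; v=[2, 1, 2, 2, 1, 3, 3, 3, 3, 5, 5]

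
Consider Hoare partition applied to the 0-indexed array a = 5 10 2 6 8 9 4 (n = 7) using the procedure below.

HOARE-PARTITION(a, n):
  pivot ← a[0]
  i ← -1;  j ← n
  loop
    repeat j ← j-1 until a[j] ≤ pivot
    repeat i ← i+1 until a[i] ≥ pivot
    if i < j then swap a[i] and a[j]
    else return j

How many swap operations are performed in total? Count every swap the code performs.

2

pivot = a[0] = 5; i = -1, j = 7
j→6 (a[6]=4≤5), i→0 (a[0]=5≥5); i<j, swap → 4 10 2 6 8 9 5
j→2 (a[2]=2≤5), i→1 (a[1]=10≥5); i<j, swap → 4 2 10 6 8 9 5
j→1, i→2; i≥j, return j=1. a = 4 2 10 6 8 9 5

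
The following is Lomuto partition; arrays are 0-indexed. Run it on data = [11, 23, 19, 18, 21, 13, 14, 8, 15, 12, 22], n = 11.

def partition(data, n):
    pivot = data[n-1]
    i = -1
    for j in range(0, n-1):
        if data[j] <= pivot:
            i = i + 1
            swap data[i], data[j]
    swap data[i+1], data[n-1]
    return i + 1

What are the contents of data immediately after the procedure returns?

pivot=22, i=-1
j=0: 11≤22, i=0, swap(0,0) ⇒ [11, 23, 19, 18, 21, 13, 14, 8, 15, 12, 22]
j=1: 23>22, skip
j=2: 19≤22, i=1, swap(1,2) ⇒ [11, 19, 23, 18, 21, 13, 14, 8, 15, 12, 22]
j=3: 18≤22, i=2, swap(2,3) ⇒ [11, 19, 18, 23, 21, 13, 14, 8, 15, 12, 22]
j=4: 21≤22, i=3, swap(3,4) ⇒ [11, 19, 18, 21, 23, 13, 14, 8, 15, 12, 22]
j=5: 13≤22, i=4, swap(4,5) ⇒ [11, 19, 18, 21, 13, 23, 14, 8, 15, 12, 22]
j=6: 14≤22, i=5, swap(5,6) ⇒ [11, 19, 18, 21, 13, 14, 23, 8, 15, 12, 22]
j=7: 8≤22, i=6, swap(6,7) ⇒ [11, 19, 18, 21, 13, 14, 8, 23, 15, 12, 22]
j=8: 15≤22, i=7, swap(7,8) ⇒ [11, 19, 18, 21, 13, 14, 8, 15, 23, 12, 22]
j=9: 12≤22, i=8, swap(8,9) ⇒ [11, 19, 18, 21, 13, 14, 8, 15, 12, 23, 22]
swap(9,10) ⇒ [11, 19, 18, 21, 13, 14, 8, 15, 12, 22, 23]; return 9

[11, 19, 18, 21, 13, 14, 8, 15, 12, 22, 23]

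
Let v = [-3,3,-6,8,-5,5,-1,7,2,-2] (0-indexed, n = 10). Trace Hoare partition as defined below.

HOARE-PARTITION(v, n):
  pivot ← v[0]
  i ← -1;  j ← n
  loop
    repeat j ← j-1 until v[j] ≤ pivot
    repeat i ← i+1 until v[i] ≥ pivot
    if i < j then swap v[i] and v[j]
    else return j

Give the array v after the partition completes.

pivot=-3
j stops at 4 (-5), i stops at 0 (-3); swap ⇒ [-5,3,-6,8,-3,5,-1,7,2,-2]
j stops at 2 (-6), i stops at 1 (3); swap ⇒ [-5,-6,3,8,-3,5,-1,7,2,-2]
j stops at 1, i stops at 2; i≥j ⇒ return 1. v=[-5,-6,3,8,-3,5,-1,7,2,-2]

[-5,-6,3,8,-3,5,-1,7,2,-2]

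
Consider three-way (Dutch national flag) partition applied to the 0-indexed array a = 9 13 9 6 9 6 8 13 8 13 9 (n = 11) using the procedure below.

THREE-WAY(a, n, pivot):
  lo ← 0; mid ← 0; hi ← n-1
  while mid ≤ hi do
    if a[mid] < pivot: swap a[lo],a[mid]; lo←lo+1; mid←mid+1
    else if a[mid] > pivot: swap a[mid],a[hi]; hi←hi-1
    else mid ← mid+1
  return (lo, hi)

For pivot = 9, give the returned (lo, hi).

(4, 7)

lo=0 mid=0 hi=10
9=9: mid=1
13>9: swap(1,10), hi=9 ⇒ 9 9 9 6 9 6 8 13 8 13 13
9=9: mid=2
9=9: mid=3
6<9: swap(0,3), lo=1 mid=4 ⇒ 6 9 9 9 9 6 8 13 8 13 13
9=9: mid=5
6<9: swap(1,5), lo=2 mid=6 ⇒ 6 6 9 9 9 9 8 13 8 13 13
8<9: swap(2,6), lo=3 mid=7 ⇒ 6 6 8 9 9 9 9 13 8 13 13
13>9: swap(7,9), hi=8 ⇒ 6 6 8 9 9 9 9 13 8 13 13
13>9: swap(7,8), hi=7 ⇒ 6 6 8 9 9 9 9 8 13 13 13
8<9: swap(3,7), lo=4 mid=8 ⇒ 6 6 8 8 9 9 9 9 13 13 13
done. lo=4 hi=7; a=6 6 8 8 9 9 9 9 13 13 13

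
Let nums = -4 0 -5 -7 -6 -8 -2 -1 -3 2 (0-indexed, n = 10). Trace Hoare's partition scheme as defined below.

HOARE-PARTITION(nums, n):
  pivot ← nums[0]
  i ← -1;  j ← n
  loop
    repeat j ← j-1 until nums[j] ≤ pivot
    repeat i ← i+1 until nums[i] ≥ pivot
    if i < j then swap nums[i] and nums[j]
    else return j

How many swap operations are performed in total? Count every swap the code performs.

pivot = nums[0] = -4; i = -1, j = 10
j→5 (nums[5]=-8≤-4), i→0 (nums[0]=-4≥-4); i<j, swap → -8 0 -5 -7 -6 -4 -2 -1 -3 2
j→4 (nums[4]=-6≤-4), i→1 (nums[1]=0≥-4); i<j, swap → -8 -6 -5 -7 0 -4 -2 -1 -3 2
j→3, i→4; i≥j, return j=3. nums = -8 -6 -5 -7 0 -4 -2 -1 -3 2

2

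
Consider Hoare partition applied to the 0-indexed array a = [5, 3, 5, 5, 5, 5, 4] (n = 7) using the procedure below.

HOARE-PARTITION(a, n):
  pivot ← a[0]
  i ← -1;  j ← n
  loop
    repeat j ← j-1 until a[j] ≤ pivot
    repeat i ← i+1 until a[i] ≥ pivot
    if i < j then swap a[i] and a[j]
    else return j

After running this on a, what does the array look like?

pivot = a[0] = 5; i = -1, j = 7
j→6 (a[6]=4≤5), i→0 (a[0]=5≥5); i<j, swap → [4, 3, 5, 5, 5, 5, 5]
j→5 (a[5]=5≤5), i→2 (a[2]=5≥5); i<j, swap → [4, 3, 5, 5, 5, 5, 5]
j→4 (a[4]=5≤5), i→3 (a[3]=5≥5); i<j, swap → [4, 3, 5, 5, 5, 5, 5]
j→3, i→4; i≥j, return j=3. a = [4, 3, 5, 5, 5, 5, 5]

[4, 3, 5, 5, 5, 5, 5]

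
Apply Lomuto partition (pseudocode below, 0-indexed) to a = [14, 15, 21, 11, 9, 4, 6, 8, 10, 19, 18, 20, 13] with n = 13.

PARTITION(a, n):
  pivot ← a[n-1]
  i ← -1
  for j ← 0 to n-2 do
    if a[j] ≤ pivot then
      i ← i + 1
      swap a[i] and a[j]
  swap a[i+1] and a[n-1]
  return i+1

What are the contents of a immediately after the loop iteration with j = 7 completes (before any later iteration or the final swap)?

pivot = a[12] = 13; i = -1
j=0: a[0]=14 > 13 → no swap
j=1: a[1]=15 > 13 → no swap
j=2: a[2]=21 > 13 → no swap
j=3: a[3]=11 ≤ 13 → i=0, swap a[0],a[3] → [11, 15, 21, 14, 9, 4, 6, 8, 10, 19, 18, 20, 13]
j=4: a[4]=9 ≤ 13 → i=1, swap a[1],a[4] → [11, 9, 21, 14, 15, 4, 6, 8, 10, 19, 18, 20, 13]
j=5: a[5]=4 ≤ 13 → i=2, swap a[2],a[5] → [11, 9, 4, 14, 15, 21, 6, 8, 10, 19, 18, 20, 13]
j=6: a[6]=6 ≤ 13 → i=3, swap a[3],a[6] → [11, 9, 4, 6, 15, 21, 14, 8, 10, 19, 18, 20, 13]
j=7: a[7]=8 ≤ 13 → i=4, swap a[4],a[7] → [11, 9, 4, 6, 8, 21, 14, 15, 10, 19, 18, 20, 13]
(after j=7) a = [11, 9, 4, 6, 8, 21, 14, 15, 10, 19, 18, 20, 13]

[11, 9, 4, 6, 8, 21, 14, 15, 10, 19, 18, 20, 13]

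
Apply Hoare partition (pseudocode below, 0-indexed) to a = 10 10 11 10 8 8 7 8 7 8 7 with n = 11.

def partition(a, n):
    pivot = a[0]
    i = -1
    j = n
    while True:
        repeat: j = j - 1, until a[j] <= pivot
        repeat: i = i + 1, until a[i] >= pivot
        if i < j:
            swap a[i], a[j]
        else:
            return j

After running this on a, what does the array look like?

pivot = a[0] = 10; i = -1, j = 11
j→10 (a[10]=7≤10), i→0 (a[0]=10≥10); i<j, swap → 7 10 11 10 8 8 7 8 7 8 10
j→9 (a[9]=8≤10), i→1 (a[1]=10≥10); i<j, swap → 7 8 11 10 8 8 7 8 7 10 10
j→8 (a[8]=7≤10), i→2 (a[2]=11≥10); i<j, swap → 7 8 7 10 8 8 7 8 11 10 10
j→7 (a[7]=8≤10), i→3 (a[3]=10≥10); i<j, swap → 7 8 7 8 8 8 7 10 11 10 10
j→6, i→7; i≥j, return j=6. a = 7 8 7 8 8 8 7 10 11 10 10

7 8 7 8 8 8 7 10 11 10 10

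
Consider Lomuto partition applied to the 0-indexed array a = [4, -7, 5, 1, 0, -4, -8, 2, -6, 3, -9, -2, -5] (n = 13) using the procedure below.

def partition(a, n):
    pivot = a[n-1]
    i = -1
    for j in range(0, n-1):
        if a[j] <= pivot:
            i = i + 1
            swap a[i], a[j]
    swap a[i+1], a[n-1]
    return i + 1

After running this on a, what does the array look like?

pivot = a[12] = -5; i = -1
j=0: a[0]=4 > -5 → no swap
j=1: a[1]=-7 ≤ -5 → i=0, swap a[0],a[1] → [-7, 4, 5, 1, 0, -4, -8, 2, -6, 3, -9, -2, -5]
j=2: a[2]=5 > -5 → no swap
j=3: a[3]=1 > -5 → no swap
j=4: a[4]=0 > -5 → no swap
j=5: a[5]=-4 > -5 → no swap
j=6: a[6]=-8 ≤ -5 → i=1, swap a[1],a[6] → [-7, -8, 5, 1, 0, -4, 4, 2, -6, 3, -9, -2, -5]
j=7: a[7]=2 > -5 → no swap
j=8: a[8]=-6 ≤ -5 → i=2, swap a[2],a[8] → [-7, -8, -6, 1, 0, -4, 4, 2, 5, 3, -9, -2, -5]
j=9: a[9]=3 > -5 → no swap
j=10: a[10]=-9 ≤ -5 → i=3, swap a[3],a[10] → [-7, -8, -6, -9, 0, -4, 4, 2, 5, 3, 1, -2, -5]
j=11: a[11]=-2 > -5 → no swap
final swap a[4],a[12] → [-7, -8, -6, -9, -5, -4, 4, 2, 5, 3, 1, -2, 0]; return 4

[-7, -8, -6, -9, -5, -4, 4, 2, 5, 3, 1, -2, 0]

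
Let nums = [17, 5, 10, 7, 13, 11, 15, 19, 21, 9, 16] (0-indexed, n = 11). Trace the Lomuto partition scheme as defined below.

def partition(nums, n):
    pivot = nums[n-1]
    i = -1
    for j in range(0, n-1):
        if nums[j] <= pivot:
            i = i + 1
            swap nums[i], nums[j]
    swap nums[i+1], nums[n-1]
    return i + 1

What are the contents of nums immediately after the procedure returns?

pivot=16, i=-1
j=0: 17>16, skip
j=1: 5≤16, i=0, swap(0,1) ⇒ [5, 17, 10, 7, 13, 11, 15, 19, 21, 9, 16]
j=2: 10≤16, i=1, swap(1,2) ⇒ [5, 10, 17, 7, 13, 11, 15, 19, 21, 9, 16]
j=3: 7≤16, i=2, swap(2,3) ⇒ [5, 10, 7, 17, 13, 11, 15, 19, 21, 9, 16]
j=4: 13≤16, i=3, swap(3,4) ⇒ [5, 10, 7, 13, 17, 11, 15, 19, 21, 9, 16]
j=5: 11≤16, i=4, swap(4,5) ⇒ [5, 10, 7, 13, 11, 17, 15, 19, 21, 9, 16]
j=6: 15≤16, i=5, swap(5,6) ⇒ [5, 10, 7, 13, 11, 15, 17, 19, 21, 9, 16]
j=7: 19>16, skip
j=8: 21>16, skip
j=9: 9≤16, i=6, swap(6,9) ⇒ [5, 10, 7, 13, 11, 15, 9, 19, 21, 17, 16]
swap(7,10) ⇒ [5, 10, 7, 13, 11, 15, 9, 16, 21, 17, 19]; return 7

[5, 10, 7, 13, 11, 15, 9, 16, 21, 17, 19]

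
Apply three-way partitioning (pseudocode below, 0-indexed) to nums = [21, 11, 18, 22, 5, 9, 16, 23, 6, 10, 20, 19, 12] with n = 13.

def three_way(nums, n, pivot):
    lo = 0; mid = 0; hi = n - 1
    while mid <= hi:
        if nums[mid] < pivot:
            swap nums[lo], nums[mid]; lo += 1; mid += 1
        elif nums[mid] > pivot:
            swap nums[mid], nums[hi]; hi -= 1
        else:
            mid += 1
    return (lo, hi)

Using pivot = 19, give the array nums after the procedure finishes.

[12, 11, 18, 5, 9, 16, 10, 6, 19, 20, 23, 22, 21]

lo=0 mid=0 hi=12
21>19: swap(0,12), hi=11 ⇒ [12, 11, 18, 22, 5, 9, 16, 23, 6, 10, 20, 19, 21]
12<19: swap(0,0), lo=1 mid=1 ⇒ [12, 11, 18, 22, 5, 9, 16, 23, 6, 10, 20, 19, 21]
11<19: swap(1,1), lo=2 mid=2 ⇒ [12, 11, 18, 22, 5, 9, 16, 23, 6, 10, 20, 19, 21]
18<19: swap(2,2), lo=3 mid=3 ⇒ [12, 11, 18, 22, 5, 9, 16, 23, 6, 10, 20, 19, 21]
22>19: swap(3,11), hi=10 ⇒ [12, 11, 18, 19, 5, 9, 16, 23, 6, 10, 20, 22, 21]
19=19: mid=4
5<19: swap(3,4), lo=4 mid=5 ⇒ [12, 11, 18, 5, 19, 9, 16, 23, 6, 10, 20, 22, 21]
9<19: swap(4,5), lo=5 mid=6 ⇒ [12, 11, 18, 5, 9, 19, 16, 23, 6, 10, 20, 22, 21]
16<19: swap(5,6), lo=6 mid=7 ⇒ [12, 11, 18, 5, 9, 16, 19, 23, 6, 10, 20, 22, 21]
23>19: swap(7,10), hi=9 ⇒ [12, 11, 18, 5, 9, 16, 19, 20, 6, 10, 23, 22, 21]
20>19: swap(7,9), hi=8 ⇒ [12, 11, 18, 5, 9, 16, 19, 10, 6, 20, 23, 22, 21]
10<19: swap(6,7), lo=7 mid=8 ⇒ [12, 11, 18, 5, 9, 16, 10, 19, 6, 20, 23, 22, 21]
6<19: swap(7,8), lo=8 mid=9 ⇒ [12, 11, 18, 5, 9, 16, 10, 6, 19, 20, 23, 22, 21]
done. lo=8 hi=8; nums=[12, 11, 18, 5, 9, 16, 10, 6, 19, 20, 23, 22, 21]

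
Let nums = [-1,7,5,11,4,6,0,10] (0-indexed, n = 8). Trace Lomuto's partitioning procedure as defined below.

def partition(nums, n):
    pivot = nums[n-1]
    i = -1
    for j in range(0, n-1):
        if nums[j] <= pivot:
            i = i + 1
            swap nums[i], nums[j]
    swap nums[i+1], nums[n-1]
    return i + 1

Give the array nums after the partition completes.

pivot = nums[7] = 10; i = -1
j=0: nums[0]=-1 ≤ 10 → i=0, swap nums[0],nums[0] (no change) → [-1,7,5,11,4,6,0,10]
j=1: nums[1]=7 ≤ 10 → i=1, swap nums[1],nums[1] (no change) → [-1,7,5,11,4,6,0,10]
j=2: nums[2]=5 ≤ 10 → i=2, swap nums[2],nums[2] (no change) → [-1,7,5,11,4,6,0,10]
j=3: nums[3]=11 > 10 → no swap
j=4: nums[4]=4 ≤ 10 → i=3, swap nums[3],nums[4] → [-1,7,5,4,11,6,0,10]
j=5: nums[5]=6 ≤ 10 → i=4, swap nums[4],nums[5] → [-1,7,5,4,6,11,0,10]
j=6: nums[6]=0 ≤ 10 → i=5, swap nums[5],nums[6] → [-1,7,5,4,6,0,11,10]
final swap nums[6],nums[7] → [-1,7,5,4,6,0,10,11]; return 6

[-1,7,5,4,6,0,10,11]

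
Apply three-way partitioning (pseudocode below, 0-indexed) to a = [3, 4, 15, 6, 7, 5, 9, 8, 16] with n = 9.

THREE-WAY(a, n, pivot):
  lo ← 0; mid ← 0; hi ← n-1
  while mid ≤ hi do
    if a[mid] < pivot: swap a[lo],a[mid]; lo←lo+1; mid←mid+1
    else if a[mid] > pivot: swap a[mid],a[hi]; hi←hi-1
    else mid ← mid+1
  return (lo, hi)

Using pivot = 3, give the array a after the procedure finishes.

[3, 15, 6, 7, 5, 9, 8, 16, 4]

lo=0 mid=0 hi=8
3=3: mid=1
4>3: swap(1,8), hi=7 ⇒ [3, 16, 15, 6, 7, 5, 9, 8, 4]
16>3: swap(1,7), hi=6 ⇒ [3, 8, 15, 6, 7, 5, 9, 16, 4]
8>3: swap(1,6), hi=5 ⇒ [3, 9, 15, 6, 7, 5, 8, 16, 4]
9>3: swap(1,5), hi=4 ⇒ [3, 5, 15, 6, 7, 9, 8, 16, 4]
5>3: swap(1,4), hi=3 ⇒ [3, 7, 15, 6, 5, 9, 8, 16, 4]
7>3: swap(1,3), hi=2 ⇒ [3, 6, 15, 7, 5, 9, 8, 16, 4]
6>3: swap(1,2), hi=1 ⇒ [3, 15, 6, 7, 5, 9, 8, 16, 4]
15>3: swap(1,1), hi=0 ⇒ [3, 15, 6, 7, 5, 9, 8, 16, 4]
done. lo=0 hi=0; a=[3, 15, 6, 7, 5, 9, 8, 16, 4]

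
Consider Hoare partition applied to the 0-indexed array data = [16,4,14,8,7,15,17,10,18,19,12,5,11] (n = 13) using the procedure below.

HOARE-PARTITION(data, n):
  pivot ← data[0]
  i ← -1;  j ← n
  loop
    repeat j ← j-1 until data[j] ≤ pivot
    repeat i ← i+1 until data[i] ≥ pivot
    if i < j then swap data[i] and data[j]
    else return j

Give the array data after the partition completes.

[11,4,14,8,7,15,5,10,12,19,18,17,16]

pivot = data[0] = 16; i = -1, j = 13
j→12 (data[12]=11≤16), i→0 (data[0]=16≥16); i<j, swap → [11,4,14,8,7,15,17,10,18,19,12,5,16]
j→11 (data[11]=5≤16), i→6 (data[6]=17≥16); i<j, swap → [11,4,14,8,7,15,5,10,18,19,12,17,16]
j→10 (data[10]=12≤16), i→8 (data[8]=18≥16); i<j, swap → [11,4,14,8,7,15,5,10,12,19,18,17,16]
j→8, i→9; i≥j, return j=8. data = [11,4,14,8,7,15,5,10,12,19,18,17,16]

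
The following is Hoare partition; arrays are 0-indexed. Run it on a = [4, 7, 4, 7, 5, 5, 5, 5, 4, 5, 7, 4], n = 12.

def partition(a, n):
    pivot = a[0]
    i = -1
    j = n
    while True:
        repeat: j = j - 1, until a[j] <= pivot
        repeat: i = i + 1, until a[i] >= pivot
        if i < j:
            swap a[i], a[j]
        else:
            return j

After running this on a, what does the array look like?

pivot=4
j stops at 11 (4), i stops at 0 (4); swap ⇒ [4, 7, 4, 7, 5, 5, 5, 5, 4, 5, 7, 4]
j stops at 8 (4), i stops at 1 (7); swap ⇒ [4, 4, 4, 7, 5, 5, 5, 5, 7, 5, 7, 4]
j stops at 2, i stops at 2; i≥j ⇒ return 2. a=[4, 4, 4, 7, 5, 5, 5, 5, 7, 5, 7, 4]

[4, 4, 4, 7, 5, 5, 5, 5, 7, 5, 7, 4]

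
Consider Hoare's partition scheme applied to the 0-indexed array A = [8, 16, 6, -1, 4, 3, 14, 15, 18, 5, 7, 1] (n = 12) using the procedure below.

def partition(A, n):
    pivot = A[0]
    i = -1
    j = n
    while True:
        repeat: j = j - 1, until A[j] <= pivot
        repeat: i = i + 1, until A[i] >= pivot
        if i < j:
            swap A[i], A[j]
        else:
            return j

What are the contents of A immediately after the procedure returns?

pivot=8
j stops at 11 (1), i stops at 0 (8); swap ⇒ [1, 16, 6, -1, 4, 3, 14, 15, 18, 5, 7, 8]
j stops at 10 (7), i stops at 1 (16); swap ⇒ [1, 7, 6, -1, 4, 3, 14, 15, 18, 5, 16, 8]
j stops at 9 (5), i stops at 6 (14); swap ⇒ [1, 7, 6, -1, 4, 3, 5, 15, 18, 14, 16, 8]
j stops at 6, i stops at 7; i≥j ⇒ return 6. A=[1, 7, 6, -1, 4, 3, 5, 15, 18, 14, 16, 8]

[1, 7, 6, -1, 4, 3, 5, 15, 18, 14, 16, 8]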